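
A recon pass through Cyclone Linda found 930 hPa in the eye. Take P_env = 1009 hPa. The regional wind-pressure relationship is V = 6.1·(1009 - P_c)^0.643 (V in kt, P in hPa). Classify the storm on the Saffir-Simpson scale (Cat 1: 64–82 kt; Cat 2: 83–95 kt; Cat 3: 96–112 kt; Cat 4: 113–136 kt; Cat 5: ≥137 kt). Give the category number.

3

ΔP = 1009 − 930 = 79 hPa.
V ≈ 6.1 × 79^0.643 = 6.1 × 16.60 ≈ 101 kt.
101 kt falls in the Category 3 band.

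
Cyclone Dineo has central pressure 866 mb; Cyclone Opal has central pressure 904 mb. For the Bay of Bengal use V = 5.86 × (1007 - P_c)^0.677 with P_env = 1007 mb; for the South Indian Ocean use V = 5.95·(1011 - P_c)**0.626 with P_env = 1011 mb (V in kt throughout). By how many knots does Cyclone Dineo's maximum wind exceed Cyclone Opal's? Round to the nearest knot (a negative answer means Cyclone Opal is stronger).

Cyclone Dineo: ΔP = 141; V ≈ 5.86 × 141^0.677 ≈ 167.08 kt.
Cyclone Opal: ΔP = 107; V ≈ 5.95 × 107^0.626 ≈ 110.89 kt.
Difference ≈ 167.08 − 110.89 = 56.19 → 56 kt.

56 kt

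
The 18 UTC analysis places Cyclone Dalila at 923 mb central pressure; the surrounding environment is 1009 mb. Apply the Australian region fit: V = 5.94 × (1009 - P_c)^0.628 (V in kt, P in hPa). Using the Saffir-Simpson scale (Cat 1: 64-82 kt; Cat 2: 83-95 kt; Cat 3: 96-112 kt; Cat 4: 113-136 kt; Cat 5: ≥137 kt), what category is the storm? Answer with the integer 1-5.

3

ΔP = 1009 − 923 = 86 mb.
V ≈ 5.94 × 86^0.628 = 5.94 × 16.40 ≈ 97 kt.
97 kt falls in the Category 3 band.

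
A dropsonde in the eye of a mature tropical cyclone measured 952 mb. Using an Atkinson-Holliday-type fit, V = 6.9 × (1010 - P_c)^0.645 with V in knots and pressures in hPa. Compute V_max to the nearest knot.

ΔP = 1010 − 952 = 58 mb.
58^0.645 ≈ 13.722.
V ≈ 6.9 × 13.722 ≈ 94.7 kt.

95 kt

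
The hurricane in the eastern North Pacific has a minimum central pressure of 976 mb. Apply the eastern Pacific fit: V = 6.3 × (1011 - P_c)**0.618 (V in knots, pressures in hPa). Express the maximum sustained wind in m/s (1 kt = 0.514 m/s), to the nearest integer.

ΔP = 1011 − 976 = 35 mb.
V ≈ 6.3 × 35^0.618 = 6.3 × 9.000 ≈ 56.699 kt.
56.699 × 0.514 ≈ 29.14 m/s → 29 m/s.

29 m/s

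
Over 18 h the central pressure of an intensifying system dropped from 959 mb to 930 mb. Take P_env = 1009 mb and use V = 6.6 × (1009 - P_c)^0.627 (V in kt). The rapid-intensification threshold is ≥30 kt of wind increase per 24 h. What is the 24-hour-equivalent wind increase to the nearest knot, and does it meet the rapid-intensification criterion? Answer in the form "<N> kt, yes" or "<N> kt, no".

V₁: ΔP = 50, V ≈ 6.6 × 50^0.627 ≈ 76.70 kt.
V₂: ΔP = 79, V ≈ 6.6 × 79^0.627 ≈ 102.18 kt.
ΔV over 18 h = 25.48 kt → 24 h equivalent = 25.48 × 24/18 ≈ 33.97 kt.
34 kt ≥ 30 kt ⇒ rapid intensification.

34 kt, yes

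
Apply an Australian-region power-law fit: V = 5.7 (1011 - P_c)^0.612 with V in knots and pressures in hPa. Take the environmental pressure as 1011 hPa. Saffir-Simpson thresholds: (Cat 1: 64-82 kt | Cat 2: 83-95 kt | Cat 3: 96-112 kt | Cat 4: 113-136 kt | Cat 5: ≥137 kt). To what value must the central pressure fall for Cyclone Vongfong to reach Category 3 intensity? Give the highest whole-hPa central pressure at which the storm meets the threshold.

Category 3 begins at V = 96 kt.
Required ΔP = (96/5.7)^(1/0.612) = 16.842^1.634 ≈ 100.91 hPa.
P_c ≤ 1011 − 100.91 = 910.09, so the highest integer P_c is 910 hPa.

910 hPa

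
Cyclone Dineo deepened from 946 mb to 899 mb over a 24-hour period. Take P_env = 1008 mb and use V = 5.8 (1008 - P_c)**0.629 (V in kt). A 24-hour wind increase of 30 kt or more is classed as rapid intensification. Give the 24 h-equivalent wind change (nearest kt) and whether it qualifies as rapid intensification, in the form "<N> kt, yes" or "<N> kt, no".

33 kt, yes

V₁: ΔP = 62, V ≈ 5.8 × 62^0.629 ≈ 77.78 kt.
V₂: ΔP = 109, V ≈ 5.8 × 109^0.629 ≈ 110.91 kt.
ΔV over 24 h = 33.13 kt → 24 h equivalent = 33.13 × 24/24 ≈ 33.13 kt.
33 kt ≥ 30 kt ⇒ rapid intensification.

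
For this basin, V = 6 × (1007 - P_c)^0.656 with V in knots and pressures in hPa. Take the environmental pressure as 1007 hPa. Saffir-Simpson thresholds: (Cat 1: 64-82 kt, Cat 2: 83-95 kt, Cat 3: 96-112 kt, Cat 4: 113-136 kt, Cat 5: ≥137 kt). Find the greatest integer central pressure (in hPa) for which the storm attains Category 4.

Category 4 begins at V = 113 kt.
Required ΔP = (113/6)^(1/0.656) = 18.833^1.524 ≈ 87.80 hPa.
P_c ≤ 1007 − 87.80 = 919.20, so the highest integer P_c is 919 hPa.

919 hPa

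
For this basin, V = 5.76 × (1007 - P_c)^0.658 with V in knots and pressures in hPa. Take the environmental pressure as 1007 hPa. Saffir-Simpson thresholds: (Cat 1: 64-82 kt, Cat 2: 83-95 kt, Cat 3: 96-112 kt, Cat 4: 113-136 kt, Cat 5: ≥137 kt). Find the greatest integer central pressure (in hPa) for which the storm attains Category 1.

968 hPa

Category 1 begins at V = 64 kt.
Required ΔP = (64/5.76)^(1/0.658) = 11.111^1.520 ≈ 38.84 hPa.
P_c ≤ 1007 − 38.84 = 968.16, so the highest integer P_c is 968 hPa.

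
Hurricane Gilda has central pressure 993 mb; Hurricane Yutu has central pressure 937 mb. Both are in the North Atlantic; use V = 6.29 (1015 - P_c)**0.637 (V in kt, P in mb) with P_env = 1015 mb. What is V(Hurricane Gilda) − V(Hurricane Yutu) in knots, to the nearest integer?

Hurricane Gilda: ΔP = 22; V ≈ 6.29 × 22^0.637 ≈ 45.06 kt.
Hurricane Yutu: ΔP = 78; V ≈ 6.29 × 78^0.637 ≈ 100.91 kt.
Difference ≈ 45.06 − 100.91 = -55.85 → -56 kt.

-56 kt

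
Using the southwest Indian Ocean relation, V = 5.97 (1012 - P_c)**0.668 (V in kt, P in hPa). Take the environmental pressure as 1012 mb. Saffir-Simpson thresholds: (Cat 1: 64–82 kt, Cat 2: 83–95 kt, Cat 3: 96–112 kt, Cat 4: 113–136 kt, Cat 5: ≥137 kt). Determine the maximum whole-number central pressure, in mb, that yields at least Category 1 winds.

Category 1 begins at V = 64 kt.
Required ΔP = (64/5.97)^(1/0.668) = 10.720^1.497 ≈ 34.85 mb.
P_c ≤ 1012 − 34.85 = 977.15, so the highest integer P_c is 977 mb.

977 mb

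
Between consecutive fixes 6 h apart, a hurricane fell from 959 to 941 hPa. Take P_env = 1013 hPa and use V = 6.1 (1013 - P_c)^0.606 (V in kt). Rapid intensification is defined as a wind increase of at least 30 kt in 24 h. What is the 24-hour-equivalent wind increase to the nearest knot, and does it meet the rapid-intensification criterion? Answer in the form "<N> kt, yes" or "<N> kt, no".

52 kt, yes

V₁: ΔP = 54, V ≈ 6.1 × 54^0.606 ≈ 68.42 kt.
V₂: ΔP = 72, V ≈ 6.1 × 72^0.606 ≈ 81.45 kt.
ΔV over 6 h = 13.03 kt → 24 h equivalent = 13.03 × 24/6 ≈ 52.12 kt.
52 kt ≥ 30 kt ⇒ rapid intensification.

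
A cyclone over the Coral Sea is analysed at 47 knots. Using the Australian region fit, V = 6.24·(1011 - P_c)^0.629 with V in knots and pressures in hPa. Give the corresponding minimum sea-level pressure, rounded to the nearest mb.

ΔP = (V / 6.24)^(1/0.629) = (47/6.24)^1.590.
47/6.24 = 7.532; 7.532^1.590 ≈ 24.78 mb.
P_c = 1011 − 24.78 = 986.22 ≈ 986 mb.

986 mb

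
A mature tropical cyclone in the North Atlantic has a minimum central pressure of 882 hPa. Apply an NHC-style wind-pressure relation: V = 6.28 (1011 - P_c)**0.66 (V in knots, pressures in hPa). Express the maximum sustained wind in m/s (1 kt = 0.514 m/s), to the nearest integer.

80 m/s

ΔP = 1011 − 882 = 129 hPa.
V ≈ 6.28 × 129^0.66 = 6.28 × 24.717 ≈ 155.220 kt.
155.220 × 0.514 ≈ 79.78 m/s → 80 m/s.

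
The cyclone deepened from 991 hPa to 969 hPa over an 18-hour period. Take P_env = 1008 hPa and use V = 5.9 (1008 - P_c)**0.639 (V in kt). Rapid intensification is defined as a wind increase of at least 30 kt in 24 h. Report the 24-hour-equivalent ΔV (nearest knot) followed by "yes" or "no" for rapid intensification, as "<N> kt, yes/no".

34 kt, yes

V₁: ΔP = 17, V ≈ 5.9 × 17^0.639 ≈ 36.07 kt.
V₂: ΔP = 39, V ≈ 5.9 × 39^0.639 ≈ 61.31 kt.
ΔV over 18 h = 25.24 kt → 24 h equivalent = 25.24 × 24/18 ≈ 33.65 kt.
34 kt ≥ 30 kt ⇒ rapid intensification.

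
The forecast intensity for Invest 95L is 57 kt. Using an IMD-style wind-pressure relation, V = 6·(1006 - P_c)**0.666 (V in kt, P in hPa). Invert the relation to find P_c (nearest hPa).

ΔP = (V / 6)^(1/0.666) = (57/6)^1.502.
57/6 = 9.500; 9.500^1.502 ≈ 29.38 hPa.
P_c = 1006 − 29.38 = 976.62 ≈ 977 hPa.

977 hPa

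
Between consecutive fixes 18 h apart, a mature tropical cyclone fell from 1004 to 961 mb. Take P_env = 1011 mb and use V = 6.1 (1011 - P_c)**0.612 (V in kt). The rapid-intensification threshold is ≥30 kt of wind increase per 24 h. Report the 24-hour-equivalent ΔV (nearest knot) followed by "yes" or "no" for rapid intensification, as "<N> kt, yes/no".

V₁: ΔP = 7, V ≈ 6.1 × 7^0.612 ≈ 20.07 kt.
V₂: ΔP = 50, V ≈ 6.1 × 50^0.612 ≈ 66.85 kt.
ΔV over 18 h = 46.78 kt → 24 h equivalent = 46.78 × 24/18 ≈ 62.37 kt.
62 kt ≥ 30 kt ⇒ rapid intensification.

62 kt, yes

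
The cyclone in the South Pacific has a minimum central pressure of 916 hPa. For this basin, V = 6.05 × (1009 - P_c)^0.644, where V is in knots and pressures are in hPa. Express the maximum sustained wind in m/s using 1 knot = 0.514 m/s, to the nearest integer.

58 m/s

ΔP = 1009 − 916 = 93 hPa.
V ≈ 6.05 × 93^0.644 = 6.05 × 18.523 ≈ 112.062 kt.
112.062 × 0.514 ≈ 57.60 m/s → 58 m/s.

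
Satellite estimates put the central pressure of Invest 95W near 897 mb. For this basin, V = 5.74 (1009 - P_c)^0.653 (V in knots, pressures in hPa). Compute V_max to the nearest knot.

125 kt

ΔP = 1009 − 897 = 112 mb.
112^0.653 ≈ 21.784.
V ≈ 5.74 × 21.784 ≈ 125.0 kt.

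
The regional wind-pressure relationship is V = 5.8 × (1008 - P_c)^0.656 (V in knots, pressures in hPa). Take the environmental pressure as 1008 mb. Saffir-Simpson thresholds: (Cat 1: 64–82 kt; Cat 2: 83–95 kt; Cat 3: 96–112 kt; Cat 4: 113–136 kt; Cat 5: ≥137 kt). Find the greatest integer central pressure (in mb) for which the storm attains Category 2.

950 mb

Category 2 begins at V = 83 kt.
Required ΔP = (83/5.8)^(1/0.656) = 14.310^1.524 ≈ 57.76 mb.
P_c ≤ 1008 − 57.76 = 950.24, so the highest integer P_c is 950 mb.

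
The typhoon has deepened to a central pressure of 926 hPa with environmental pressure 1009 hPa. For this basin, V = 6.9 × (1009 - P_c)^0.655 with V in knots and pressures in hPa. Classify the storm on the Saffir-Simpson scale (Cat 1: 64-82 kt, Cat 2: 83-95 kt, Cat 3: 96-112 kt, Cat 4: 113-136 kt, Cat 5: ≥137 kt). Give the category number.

4

ΔP = 1009 − 926 = 83 hPa.
V ≈ 6.9 × 83^0.655 = 6.9 × 18.07 ≈ 125 kt.
125 kt falls in the Category 4 band.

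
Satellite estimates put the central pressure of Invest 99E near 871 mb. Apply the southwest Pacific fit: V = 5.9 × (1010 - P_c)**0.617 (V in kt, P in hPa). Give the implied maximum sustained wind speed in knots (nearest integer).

124 kt

ΔP = 1010 − 871 = 139 mb.
139^0.617 ≈ 21.001.
V ≈ 5.9 × 21.001 ≈ 123.9 kt.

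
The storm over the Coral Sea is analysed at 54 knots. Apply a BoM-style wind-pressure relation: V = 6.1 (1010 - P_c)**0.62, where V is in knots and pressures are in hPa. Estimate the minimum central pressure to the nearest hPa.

ΔP = (V / 6.1)^(1/0.62) = (54/6.1)^1.613.
54/6.1 = 8.852; 8.852^1.613 ≈ 33.69 hPa.
P_c = 1010 − 33.69 = 976.31 ≈ 976 hPa.

976 hPa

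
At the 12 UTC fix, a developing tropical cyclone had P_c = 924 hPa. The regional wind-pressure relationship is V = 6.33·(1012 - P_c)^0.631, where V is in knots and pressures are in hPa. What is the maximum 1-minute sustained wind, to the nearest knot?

ΔP = 1012 − 924 = 88 hPa.
88^0.631 ≈ 16.864.
V ≈ 6.33 × 16.864 ≈ 106.8 kt.

107 kt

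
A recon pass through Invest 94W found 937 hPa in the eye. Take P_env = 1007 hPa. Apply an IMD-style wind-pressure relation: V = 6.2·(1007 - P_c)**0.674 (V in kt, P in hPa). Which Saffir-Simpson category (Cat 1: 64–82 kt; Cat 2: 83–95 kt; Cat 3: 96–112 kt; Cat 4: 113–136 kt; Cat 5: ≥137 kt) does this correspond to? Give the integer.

3

ΔP = 1007 − 937 = 70 hPa.
V ≈ 6.2 × 70^0.674 = 6.2 × 17.52 ≈ 109 kt.
109 kt falls in the Category 3 band.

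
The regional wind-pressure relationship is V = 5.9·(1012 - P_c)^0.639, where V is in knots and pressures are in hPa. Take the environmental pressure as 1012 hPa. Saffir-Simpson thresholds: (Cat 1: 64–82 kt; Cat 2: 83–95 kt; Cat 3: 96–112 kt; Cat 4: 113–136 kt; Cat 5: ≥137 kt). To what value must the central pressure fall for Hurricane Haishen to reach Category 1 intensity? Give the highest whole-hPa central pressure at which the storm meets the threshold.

970 hPa

Category 1 begins at V = 64 kt.
Required ΔP = (64/5.9)^(1/0.639) = 10.847^1.565 ≈ 41.71 hPa.
P_c ≤ 1012 − 41.71 = 970.29, so the highest integer P_c is 970 hPa.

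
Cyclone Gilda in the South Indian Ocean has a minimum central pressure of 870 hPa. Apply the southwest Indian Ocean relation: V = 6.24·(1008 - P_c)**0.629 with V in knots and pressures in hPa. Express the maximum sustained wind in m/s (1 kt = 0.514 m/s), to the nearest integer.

ΔP = 1008 − 870 = 138 hPa.
V ≈ 6.24 × 138^0.629 = 6.24 × 22.181 ≈ 138.410 kt.
138.410 × 0.514 ≈ 71.14 m/s → 71 m/s.

71 m/s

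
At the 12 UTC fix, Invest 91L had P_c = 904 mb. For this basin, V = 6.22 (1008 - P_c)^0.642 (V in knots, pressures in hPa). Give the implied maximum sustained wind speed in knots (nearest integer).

123 kt

ΔP = 1008 − 904 = 104 mb.
104^0.642 ≈ 19.721.
V ≈ 6.22 × 19.721 ≈ 122.7 kt.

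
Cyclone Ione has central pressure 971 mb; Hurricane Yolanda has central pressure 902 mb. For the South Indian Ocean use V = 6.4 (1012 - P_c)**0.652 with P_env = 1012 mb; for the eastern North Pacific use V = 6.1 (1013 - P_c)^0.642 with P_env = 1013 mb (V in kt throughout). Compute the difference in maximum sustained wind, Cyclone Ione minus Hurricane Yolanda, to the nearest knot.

-53 kt

Cyclone Ione: ΔP = 41; V ≈ 6.4 × 41^0.652 ≈ 72.06 kt.
Hurricane Yolanda: ΔP = 111; V ≈ 6.1 × 111^0.642 ≈ 125.44 kt.
Difference ≈ 72.06 − 125.44 = -53.38 → -53 kt.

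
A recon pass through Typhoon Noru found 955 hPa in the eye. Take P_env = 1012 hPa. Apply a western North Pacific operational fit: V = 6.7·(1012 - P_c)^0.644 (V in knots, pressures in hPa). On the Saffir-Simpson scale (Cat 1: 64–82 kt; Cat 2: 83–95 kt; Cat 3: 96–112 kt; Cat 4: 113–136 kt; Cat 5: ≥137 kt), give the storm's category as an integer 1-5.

2

ΔP = 1012 − 955 = 57 hPa.
V ≈ 6.7 × 57^0.644 = 6.7 × 13.51 ≈ 91 kt.
91 kt falls in the Category 2 band.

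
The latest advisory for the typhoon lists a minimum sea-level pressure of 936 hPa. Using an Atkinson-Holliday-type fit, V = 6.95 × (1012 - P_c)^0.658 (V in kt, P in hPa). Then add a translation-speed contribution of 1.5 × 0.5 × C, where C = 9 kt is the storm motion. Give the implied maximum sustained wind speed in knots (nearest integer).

127 kt

ΔP = 1012 − 936 = 76 hPa.
76^0.658 ≈ 17.281.
V ≈ 6.95 × 17.281 ≈ 120.1 kt.
Translation term: 1.5 × 0.5 × 9 = 6.75 kt.
Corrected V ≈ 126.85 kt → 127 kt.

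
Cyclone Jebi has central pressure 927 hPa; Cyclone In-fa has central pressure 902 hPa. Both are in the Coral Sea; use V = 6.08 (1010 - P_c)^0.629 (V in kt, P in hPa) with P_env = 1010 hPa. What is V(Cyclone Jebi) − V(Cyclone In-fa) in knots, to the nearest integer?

Cyclone Jebi: ΔP = 83; V ≈ 6.08 × 83^0.629 ≈ 97.95 kt.
Cyclone In-fa: ΔP = 108; V ≈ 6.08 × 108^0.629 ≈ 115.59 kt.
Difference ≈ 97.95 − 115.59 = -17.64 → -18 kt.

-18 kt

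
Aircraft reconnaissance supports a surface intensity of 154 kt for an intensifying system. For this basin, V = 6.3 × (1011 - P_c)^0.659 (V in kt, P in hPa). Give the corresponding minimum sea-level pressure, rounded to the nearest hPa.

ΔP = (V / 6.3)^(1/0.659) = (154/6.3)^1.517.
154/6.3 = 24.444; 24.444^1.517 ≈ 127.79 hPa.
P_c = 1011 − 127.79 = 883.21 ≈ 883 hPa.

883 hPa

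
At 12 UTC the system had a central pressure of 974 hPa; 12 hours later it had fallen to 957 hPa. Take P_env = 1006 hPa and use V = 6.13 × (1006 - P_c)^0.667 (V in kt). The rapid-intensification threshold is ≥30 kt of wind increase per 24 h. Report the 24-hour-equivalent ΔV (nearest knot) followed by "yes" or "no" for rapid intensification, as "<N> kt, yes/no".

V₁: ΔP = 32, V ≈ 6.13 × 32^0.667 ≈ 61.86 kt.
V₂: ΔP = 49, V ≈ 6.13 × 49^0.667 ≈ 82.19 kt.
ΔV over 12 h = 20.33 kt → 24 h equivalent = 20.33 × 24/12 ≈ 40.66 kt.
41 kt ≥ 30 kt ⇒ rapid intensification.

41 kt, yes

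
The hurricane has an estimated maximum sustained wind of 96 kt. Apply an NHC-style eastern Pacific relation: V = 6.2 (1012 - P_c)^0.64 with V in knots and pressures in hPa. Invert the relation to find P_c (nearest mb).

940 mb

ΔP = (V / 6.2)^(1/0.64) = (96/6.2)^1.562.
96/6.2 = 15.484; 15.484^1.562 ≈ 72.31 mb.
P_c = 1012 − 72.31 = 939.69 ≈ 940 mb.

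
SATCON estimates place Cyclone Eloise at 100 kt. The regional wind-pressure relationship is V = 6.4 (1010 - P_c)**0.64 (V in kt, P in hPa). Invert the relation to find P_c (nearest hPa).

ΔP = (V / 6.4)^(1/0.64) = (100/6.4)^1.562.
100/6.4 = 15.625; 15.625^1.562 ≈ 73.34 hPa.
P_c = 1010 − 73.34 = 936.66 ≈ 937 hPa.

937 hPa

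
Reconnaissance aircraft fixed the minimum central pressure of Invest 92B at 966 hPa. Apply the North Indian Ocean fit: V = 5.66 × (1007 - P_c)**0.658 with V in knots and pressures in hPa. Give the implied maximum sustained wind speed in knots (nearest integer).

65 kt

ΔP = 1007 − 966 = 41 hPa.
41^0.658 ≈ 11.514.
V ≈ 5.66 × 11.514 ≈ 65.2 kt.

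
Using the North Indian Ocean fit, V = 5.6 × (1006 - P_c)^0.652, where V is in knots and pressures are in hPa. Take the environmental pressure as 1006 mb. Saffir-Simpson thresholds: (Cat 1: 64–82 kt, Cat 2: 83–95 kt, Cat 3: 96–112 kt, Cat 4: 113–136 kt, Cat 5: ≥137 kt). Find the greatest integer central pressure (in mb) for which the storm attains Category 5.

Category 5 begins at V = 137 kt.
Required ΔP = (137/5.6)^(1/0.652) = 24.464^1.534 ≈ 134.79 mb.
P_c ≤ 1006 − 134.79 = 871.21, so the highest integer P_c is 871 mb.

871 mb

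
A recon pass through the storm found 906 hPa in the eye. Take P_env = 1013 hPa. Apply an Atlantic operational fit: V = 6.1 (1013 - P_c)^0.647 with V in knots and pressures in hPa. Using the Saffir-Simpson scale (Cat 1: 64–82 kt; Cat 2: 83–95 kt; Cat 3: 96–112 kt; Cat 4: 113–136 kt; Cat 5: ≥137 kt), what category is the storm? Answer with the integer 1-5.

ΔP = 1013 − 906 = 107 hPa.
V ≈ 6.1 × 107^0.647 = 6.1 × 20.56 ≈ 125 kt.
125 kt falls in the Category 4 band.

4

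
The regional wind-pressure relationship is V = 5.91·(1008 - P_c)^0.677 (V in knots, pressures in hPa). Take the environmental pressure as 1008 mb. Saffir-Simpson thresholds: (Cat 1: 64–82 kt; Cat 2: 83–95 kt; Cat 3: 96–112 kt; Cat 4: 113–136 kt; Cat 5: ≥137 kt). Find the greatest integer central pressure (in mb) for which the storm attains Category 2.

958 mb

Category 2 begins at V = 83 kt.
Required ΔP = (83/5.91)^(1/0.677) = 14.044^1.477 ≈ 49.54 mb.
P_c ≤ 1008 − 49.54 = 958.46, so the highest integer P_c is 958 mb.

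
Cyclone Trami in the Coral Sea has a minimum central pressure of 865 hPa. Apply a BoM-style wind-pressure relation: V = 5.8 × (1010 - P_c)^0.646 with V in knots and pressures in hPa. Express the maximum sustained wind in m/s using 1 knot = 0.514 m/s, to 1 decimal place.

74.2 m/s

ΔP = 1010 − 865 = 145 hPa.
V ≈ 5.8 × 145^0.646 = 5.8 × 24.903 ≈ 144.435 kt.
144.435 × 0.514 ≈ 74.24 m/s → 74.2 m/s.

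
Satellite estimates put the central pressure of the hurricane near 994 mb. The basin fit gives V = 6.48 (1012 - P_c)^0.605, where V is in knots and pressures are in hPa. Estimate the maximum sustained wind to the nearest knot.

ΔP = 1012 − 994 = 18 mb.
18^0.605 ≈ 5.747.
V ≈ 6.48 × 5.747 ≈ 37.2 kt.

37 kt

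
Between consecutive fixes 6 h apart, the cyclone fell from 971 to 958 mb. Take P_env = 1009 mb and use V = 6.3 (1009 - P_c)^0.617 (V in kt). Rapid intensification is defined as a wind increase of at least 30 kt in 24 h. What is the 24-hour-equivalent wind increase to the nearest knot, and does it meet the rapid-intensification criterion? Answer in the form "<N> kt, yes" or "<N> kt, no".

47 kt, yes

V₁: ΔP = 38, V ≈ 6.3 × 38^0.617 ≈ 59.44 kt.
V₂: ΔP = 51, V ≈ 6.3 × 51^0.617 ≈ 71.27 kt.
ΔV over 6 h = 11.83 kt → 24 h equivalent = 11.83 × 24/6 ≈ 47.32 kt.
47 kt ≥ 30 kt ⇒ rapid intensification.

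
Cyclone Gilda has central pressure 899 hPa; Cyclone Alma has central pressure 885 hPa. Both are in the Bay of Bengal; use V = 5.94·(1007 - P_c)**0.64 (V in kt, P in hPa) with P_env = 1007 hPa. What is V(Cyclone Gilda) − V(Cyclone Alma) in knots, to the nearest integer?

Cyclone Gilda: ΔP = 108; V ≈ 5.94 × 108^0.64 ≈ 118.90 kt.
Cyclone Alma: ΔP = 122; V ≈ 5.94 × 122^0.64 ≈ 128.55 kt.
Difference ≈ 118.90 − 128.55 = -9.65 → -10 kt.

-10 kt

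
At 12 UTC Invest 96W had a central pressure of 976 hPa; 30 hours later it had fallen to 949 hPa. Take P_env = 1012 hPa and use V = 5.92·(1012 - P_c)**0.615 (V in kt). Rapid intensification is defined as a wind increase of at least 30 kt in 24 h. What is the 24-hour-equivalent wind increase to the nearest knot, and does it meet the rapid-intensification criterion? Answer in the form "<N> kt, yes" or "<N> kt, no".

18 kt, no

V₁: ΔP = 36, V ≈ 5.92 × 36^0.615 ≈ 53.63 kt.
V₂: ΔP = 63, V ≈ 5.92 × 63^0.615 ≈ 75.67 kt.
ΔV over 30 h = 22.04 kt → 24 h equivalent = 22.04 × 24/30 ≈ 17.63 kt.
18 kt < 30 kt ⇒ not rapid intensification.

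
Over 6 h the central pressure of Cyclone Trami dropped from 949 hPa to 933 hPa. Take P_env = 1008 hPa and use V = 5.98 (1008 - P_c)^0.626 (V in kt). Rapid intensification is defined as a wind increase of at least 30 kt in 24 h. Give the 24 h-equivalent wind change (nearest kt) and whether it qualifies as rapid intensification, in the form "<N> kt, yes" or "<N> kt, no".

50 kt, yes

V₁: ΔP = 59, V ≈ 5.98 × 59^0.626 ≈ 76.78 kt.
V₂: ΔP = 75, V ≈ 5.98 × 75^0.626 ≈ 89.23 kt.
ΔV over 6 h = 12.45 kt → 24 h equivalent = 12.45 × 24/6 ≈ 49.80 kt.
50 kt ≥ 30 kt ⇒ rapid intensification.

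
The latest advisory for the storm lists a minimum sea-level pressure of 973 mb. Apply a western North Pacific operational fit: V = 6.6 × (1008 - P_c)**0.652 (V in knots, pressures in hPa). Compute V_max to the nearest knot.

ΔP = 1008 − 973 = 35 mb.
35^0.652 ≈ 10.156.
V ≈ 6.6 × 10.156 ≈ 67.0 kt.

67 kt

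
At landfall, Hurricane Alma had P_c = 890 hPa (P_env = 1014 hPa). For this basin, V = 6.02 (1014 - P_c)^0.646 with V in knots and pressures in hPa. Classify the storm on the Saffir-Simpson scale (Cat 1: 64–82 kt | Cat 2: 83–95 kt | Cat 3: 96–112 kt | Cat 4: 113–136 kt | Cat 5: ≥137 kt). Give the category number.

4

ΔP = 1014 − 890 = 124 hPa.
V ≈ 6.02 × 124^0.646 = 6.02 × 22.51 ≈ 136 kt.
136 kt falls in the Category 4 band.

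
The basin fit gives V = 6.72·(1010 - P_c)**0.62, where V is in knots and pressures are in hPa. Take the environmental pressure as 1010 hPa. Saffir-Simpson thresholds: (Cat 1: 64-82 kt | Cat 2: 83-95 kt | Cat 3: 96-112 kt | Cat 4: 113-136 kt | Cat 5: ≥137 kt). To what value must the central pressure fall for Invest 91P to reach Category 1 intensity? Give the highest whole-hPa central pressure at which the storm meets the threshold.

Category 1 begins at V = 64 kt.
Required ΔP = (64/6.72)^(1/0.62) = 9.524^1.613 ≈ 37.91 hPa.
P_c ≤ 1010 − 37.91 = 972.09, so the highest integer P_c is 972 hPa.

972 hPa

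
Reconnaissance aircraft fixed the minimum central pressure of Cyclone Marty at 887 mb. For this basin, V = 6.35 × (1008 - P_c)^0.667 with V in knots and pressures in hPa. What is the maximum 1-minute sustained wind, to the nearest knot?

156 kt

ΔP = 1008 − 887 = 121 mb.
121^0.667 ≈ 24.503.
V ≈ 6.35 × 24.503 ≈ 155.6 kt.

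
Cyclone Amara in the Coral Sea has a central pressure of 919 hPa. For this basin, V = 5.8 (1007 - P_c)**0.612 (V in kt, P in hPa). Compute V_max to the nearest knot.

90 kt

ΔP = 1007 − 919 = 88 hPa.
88^0.612 ≈ 15.489.
V ≈ 5.8 × 15.489 ≈ 89.8 kt.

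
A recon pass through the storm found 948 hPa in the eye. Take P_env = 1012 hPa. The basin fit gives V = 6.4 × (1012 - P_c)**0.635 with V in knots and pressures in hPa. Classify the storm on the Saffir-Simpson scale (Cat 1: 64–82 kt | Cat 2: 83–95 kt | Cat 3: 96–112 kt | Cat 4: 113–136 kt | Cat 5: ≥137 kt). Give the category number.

2

ΔP = 1012 − 948 = 64 hPa.
V ≈ 6.4 × 64^0.635 = 6.4 × 14.03 ≈ 90 kt.
90 kt falls in the Category 2 band.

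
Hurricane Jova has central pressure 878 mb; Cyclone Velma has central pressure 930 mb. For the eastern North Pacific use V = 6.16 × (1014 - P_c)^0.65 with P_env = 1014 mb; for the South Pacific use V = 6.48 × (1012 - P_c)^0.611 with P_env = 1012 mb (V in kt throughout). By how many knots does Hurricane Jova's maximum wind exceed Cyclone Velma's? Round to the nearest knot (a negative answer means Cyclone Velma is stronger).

Hurricane Jova: ΔP = 136; V ≈ 6.16 × 136^0.65 ≈ 150.10 kt.
Cyclone Velma: ΔP = 82; V ≈ 6.48 × 82^0.611 ≈ 95.70 kt.
Difference ≈ 150.10 − 95.70 = 54.40 → 54 kt.

54 kt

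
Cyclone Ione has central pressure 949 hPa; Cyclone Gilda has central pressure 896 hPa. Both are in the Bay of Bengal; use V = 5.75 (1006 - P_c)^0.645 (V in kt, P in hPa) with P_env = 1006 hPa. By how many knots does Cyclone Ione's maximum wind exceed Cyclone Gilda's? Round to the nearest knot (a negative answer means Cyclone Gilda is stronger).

-41 kt

Cyclone Ione: ΔP = 57; V ≈ 5.75 × 57^0.645 ≈ 78.02 kt.
Cyclone Gilda: ΔP = 110; V ≈ 5.75 × 110^0.645 ≈ 119.22 kt.
Difference ≈ 78.02 − 119.22 = -41.20 → -41 kt.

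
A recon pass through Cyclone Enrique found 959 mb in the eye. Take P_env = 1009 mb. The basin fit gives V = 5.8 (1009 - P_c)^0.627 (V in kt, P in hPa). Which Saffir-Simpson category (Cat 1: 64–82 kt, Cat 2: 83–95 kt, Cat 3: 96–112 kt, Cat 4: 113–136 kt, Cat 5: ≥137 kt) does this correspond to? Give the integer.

ΔP = 1009 − 959 = 50 mb.
V ≈ 5.8 × 50^0.627 = 5.8 × 11.62 ≈ 67 kt.
67 kt falls in the Category 1 band.

1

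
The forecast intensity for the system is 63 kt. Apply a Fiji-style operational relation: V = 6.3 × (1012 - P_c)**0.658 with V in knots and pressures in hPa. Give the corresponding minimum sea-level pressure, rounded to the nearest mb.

979 mb

ΔP = (V / 6.3)^(1/0.658) = (63/6.3)^1.520.
63/6.3 = 10.000; 10.000^1.520 ≈ 33.09 mb.
P_c = 1012 − 33.09 = 978.91 ≈ 979 mb.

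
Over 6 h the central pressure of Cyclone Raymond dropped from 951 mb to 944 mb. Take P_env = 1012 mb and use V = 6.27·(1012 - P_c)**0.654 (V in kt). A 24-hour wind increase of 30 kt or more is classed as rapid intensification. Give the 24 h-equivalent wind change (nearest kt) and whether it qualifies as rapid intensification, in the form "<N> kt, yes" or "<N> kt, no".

V₁: ΔP = 61, V ≈ 6.27 × 61^0.654 ≈ 92.23 kt.
V₂: ΔP = 68, V ≈ 6.27 × 68^0.654 ≈ 99.02 kt.
ΔV over 6 h = 6.79 kt → 24 h equivalent = 6.79 × 24/6 ≈ 27.16 kt.
27 kt < 30 kt ⇒ not rapid intensification.

27 kt, no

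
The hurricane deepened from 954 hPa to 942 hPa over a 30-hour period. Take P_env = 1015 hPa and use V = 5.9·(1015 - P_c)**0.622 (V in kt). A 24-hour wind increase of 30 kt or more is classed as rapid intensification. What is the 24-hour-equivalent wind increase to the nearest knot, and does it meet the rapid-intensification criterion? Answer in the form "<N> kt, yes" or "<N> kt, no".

7 kt, no

V₁: ΔP = 61, V ≈ 5.9 × 61^0.622 ≈ 76.09 kt.
V₂: ΔP = 73, V ≈ 5.9 × 73^0.622 ≈ 85.08 kt.
ΔV over 30 h = 8.99 kt → 24 h equivalent = 8.99 × 24/30 ≈ 7.19 kt.
7 kt < 30 kt ⇒ not rapid intensification.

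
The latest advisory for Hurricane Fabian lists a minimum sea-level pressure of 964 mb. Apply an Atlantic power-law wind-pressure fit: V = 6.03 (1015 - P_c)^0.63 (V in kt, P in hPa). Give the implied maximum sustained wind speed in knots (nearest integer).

ΔP = 1015 − 964 = 51 mb.
51^0.63 ≈ 11.906.
V ≈ 6.03 × 11.906 ≈ 71.8 kt.

72 kt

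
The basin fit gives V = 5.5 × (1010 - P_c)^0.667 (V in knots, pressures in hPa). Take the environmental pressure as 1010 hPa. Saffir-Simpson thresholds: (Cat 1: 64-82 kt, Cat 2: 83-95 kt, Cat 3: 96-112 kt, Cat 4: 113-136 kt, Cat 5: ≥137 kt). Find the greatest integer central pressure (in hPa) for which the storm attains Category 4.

917 hPa

Category 4 begins at V = 113 kt.
Required ΔP = (113/5.5)^(1/0.667) = 20.545^1.499 ≈ 92.92 hPa.
P_c ≤ 1010 − 92.92 = 917.08, so the highest integer P_c is 917 hPa.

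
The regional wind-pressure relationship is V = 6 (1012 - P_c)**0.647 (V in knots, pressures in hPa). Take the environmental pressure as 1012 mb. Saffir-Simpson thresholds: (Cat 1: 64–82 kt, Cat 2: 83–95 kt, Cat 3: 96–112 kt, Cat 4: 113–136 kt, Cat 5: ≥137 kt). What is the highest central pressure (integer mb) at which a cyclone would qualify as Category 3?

Category 3 begins at V = 96 kt.
Required ΔP = (96/6)^(1/0.647) = 16.000^1.546 ≈ 72.62 mb.
P_c ≤ 1012 − 72.62 = 939.38, so the highest integer P_c is 939 mb.

939 mb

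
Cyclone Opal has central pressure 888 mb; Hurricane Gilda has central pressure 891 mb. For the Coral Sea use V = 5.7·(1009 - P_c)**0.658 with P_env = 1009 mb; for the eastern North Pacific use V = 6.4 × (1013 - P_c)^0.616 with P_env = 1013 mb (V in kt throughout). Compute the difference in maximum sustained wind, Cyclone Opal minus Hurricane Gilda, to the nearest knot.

Cyclone Opal: ΔP = 121; V ≈ 5.7 × 121^0.658 ≈ 133.77 kt.
Hurricane Gilda: ΔP = 122; V ≈ 6.4 × 122^0.616 ≈ 123.42 kt.
Difference ≈ 133.77 − 123.42 = 10.35 → 10 kt.

10 kt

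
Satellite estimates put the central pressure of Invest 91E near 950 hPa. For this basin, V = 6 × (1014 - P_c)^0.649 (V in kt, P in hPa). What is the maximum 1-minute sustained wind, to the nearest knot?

89 kt

ΔP = 1014 − 950 = 64 hPa.
64^0.649 ≈ 14.867.
V ≈ 6 × 14.867 ≈ 89.2 kt.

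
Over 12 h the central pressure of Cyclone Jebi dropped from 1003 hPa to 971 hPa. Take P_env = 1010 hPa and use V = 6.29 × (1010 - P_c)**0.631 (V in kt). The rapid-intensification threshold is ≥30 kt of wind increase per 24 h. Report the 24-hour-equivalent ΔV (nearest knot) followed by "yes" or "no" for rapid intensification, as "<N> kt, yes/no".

84 kt, yes

V₁: ΔP = 7, V ≈ 6.29 × 7^0.631 ≈ 21.47 kt.
V₂: ΔP = 39, V ≈ 6.29 × 39^0.631 ≈ 63.48 kt.
ΔV over 12 h = 42.01 kt → 24 h equivalent = 42.01 × 24/12 ≈ 84.02 kt.
84 kt ≥ 30 kt ⇒ rapid intensification.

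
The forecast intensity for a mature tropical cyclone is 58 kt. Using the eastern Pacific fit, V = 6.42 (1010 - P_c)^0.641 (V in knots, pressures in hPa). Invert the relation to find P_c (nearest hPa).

ΔP = (V / 6.42)^(1/0.641) = (58/6.42)^1.560.
58/6.42 = 9.034; 9.034^1.560 ≈ 30.99 hPa.
P_c = 1010 − 30.99 = 979.01 ≈ 979 hPa.

979 hPa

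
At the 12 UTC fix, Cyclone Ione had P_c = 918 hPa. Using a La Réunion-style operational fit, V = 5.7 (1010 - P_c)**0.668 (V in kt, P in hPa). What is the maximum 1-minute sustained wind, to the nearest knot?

117 kt

ΔP = 1010 − 918 = 92 hPa.
92^0.668 ≈ 20.503.
V ≈ 5.7 × 20.503 ≈ 116.9 kt.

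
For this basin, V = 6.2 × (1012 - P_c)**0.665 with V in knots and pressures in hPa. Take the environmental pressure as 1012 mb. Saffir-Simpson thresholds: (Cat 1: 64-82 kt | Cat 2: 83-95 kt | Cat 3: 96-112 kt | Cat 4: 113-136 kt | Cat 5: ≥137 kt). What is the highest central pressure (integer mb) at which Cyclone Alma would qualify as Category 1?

Category 1 begins at V = 64 kt.
Required ΔP = (64/6.2)^(1/0.665) = 10.323^1.504 ≈ 33.46 mb.
P_c ≤ 1012 − 33.46 = 978.54, so the highest integer P_c is 978 mb.

978 mb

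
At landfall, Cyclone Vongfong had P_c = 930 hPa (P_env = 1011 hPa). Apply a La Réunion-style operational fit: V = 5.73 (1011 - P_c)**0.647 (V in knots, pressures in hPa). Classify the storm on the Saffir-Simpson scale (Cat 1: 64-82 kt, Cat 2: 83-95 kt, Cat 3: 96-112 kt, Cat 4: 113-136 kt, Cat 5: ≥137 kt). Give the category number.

ΔP = 1011 − 930 = 81 hPa.
V ≈ 5.73 × 81^0.647 = 5.73 × 17.17 ≈ 98 kt.
98 kt falls in the Category 3 band.

3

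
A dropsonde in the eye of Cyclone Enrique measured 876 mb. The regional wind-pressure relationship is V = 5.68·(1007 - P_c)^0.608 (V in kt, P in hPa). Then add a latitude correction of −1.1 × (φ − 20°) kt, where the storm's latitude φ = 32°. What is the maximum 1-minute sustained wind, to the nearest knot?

97 kt

ΔP = 1007 − 876 = 131 mb.
131^0.608 ≈ 19.378.
V ≈ 5.68 × 19.378 ≈ 110.1 kt.
Latitude correction: −1.1 × (32 − 20) = -13.2 kt.
Corrected V ≈ 96.9 kt → 97 kt.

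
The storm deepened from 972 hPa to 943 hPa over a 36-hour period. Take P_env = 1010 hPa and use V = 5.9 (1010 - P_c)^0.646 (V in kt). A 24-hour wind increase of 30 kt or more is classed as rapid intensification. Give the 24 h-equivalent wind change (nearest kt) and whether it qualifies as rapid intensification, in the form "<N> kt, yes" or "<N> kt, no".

18 kt, no

V₁: ΔP = 38, V ≈ 5.9 × 38^0.646 ≈ 61.86 kt.
V₂: ΔP = 67, V ≈ 5.9 × 67^0.646 ≈ 89.23 kt.
ΔV over 36 h = 27.37 kt → 24 h equivalent = 27.37 × 24/36 ≈ 18.25 kt.
18 kt < 30 kt ⇒ not rapid intensification.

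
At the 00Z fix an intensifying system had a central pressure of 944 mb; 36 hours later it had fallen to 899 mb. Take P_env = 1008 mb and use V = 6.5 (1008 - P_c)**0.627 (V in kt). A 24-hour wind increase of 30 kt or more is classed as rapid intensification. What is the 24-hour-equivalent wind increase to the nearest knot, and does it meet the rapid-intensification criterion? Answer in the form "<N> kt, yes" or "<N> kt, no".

23 kt, no

V₁: ΔP = 64, V ≈ 6.5 × 64^0.627 ≈ 88.18 kt.
V₂: ΔP = 109, V ≈ 6.5 × 109^0.627 ≈ 123.13 kt.
ΔV over 36 h = 34.95 kt → 24 h equivalent = 34.95 × 24/36 ≈ 23.30 kt.
23 kt < 30 kt ⇒ not rapid intensification.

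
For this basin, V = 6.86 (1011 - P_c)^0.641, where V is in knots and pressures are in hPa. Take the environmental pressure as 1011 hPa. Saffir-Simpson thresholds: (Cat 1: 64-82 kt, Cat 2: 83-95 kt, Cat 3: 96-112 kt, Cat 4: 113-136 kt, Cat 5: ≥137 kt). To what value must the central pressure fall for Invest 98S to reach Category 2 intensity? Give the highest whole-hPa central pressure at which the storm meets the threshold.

Category 2 begins at V = 83 kt.
Required ΔP = (83/6.86)^(1/0.641) = 12.099^1.560 ≈ 48.88 hPa.
P_c ≤ 1011 − 48.88 = 962.12, so the highest integer P_c is 962 hPa.

962 hPa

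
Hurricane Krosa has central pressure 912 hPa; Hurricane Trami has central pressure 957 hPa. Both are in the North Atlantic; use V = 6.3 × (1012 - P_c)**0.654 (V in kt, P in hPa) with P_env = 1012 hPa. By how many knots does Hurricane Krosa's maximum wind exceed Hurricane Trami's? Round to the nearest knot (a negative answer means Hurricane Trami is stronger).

Hurricane Krosa: ΔP = 100; V ≈ 6.3 × 100^0.654 ≈ 128.04 kt.
Hurricane Trami: ΔP = 55; V ≈ 6.3 × 55^0.654 ≈ 86.60 kt.
Difference ≈ 128.04 − 86.60 = 41.44 → 41 kt.

41 kt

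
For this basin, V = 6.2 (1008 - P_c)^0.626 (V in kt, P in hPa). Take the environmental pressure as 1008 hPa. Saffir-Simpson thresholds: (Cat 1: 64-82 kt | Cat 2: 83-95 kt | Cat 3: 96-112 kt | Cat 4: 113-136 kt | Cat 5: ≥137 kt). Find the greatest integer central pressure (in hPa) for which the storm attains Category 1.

966 hPa

Category 1 begins at V = 64 kt.
Required ΔP = (64/6.2)^(1/0.626) = 10.323^1.597 ≈ 41.64 hPa.
P_c ≤ 1008 − 41.64 = 966.36, so the highest integer P_c is 966 hPa.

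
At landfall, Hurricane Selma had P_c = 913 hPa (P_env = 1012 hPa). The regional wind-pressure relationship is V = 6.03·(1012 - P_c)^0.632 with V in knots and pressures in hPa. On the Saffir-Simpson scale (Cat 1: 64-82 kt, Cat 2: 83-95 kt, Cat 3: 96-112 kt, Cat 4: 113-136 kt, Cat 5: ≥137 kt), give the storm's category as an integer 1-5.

ΔP = 1012 − 913 = 99 hPa.
V ≈ 6.03 × 99^0.632 = 6.03 × 18.25 ≈ 110 kt.
110 kt falls in the Category 3 band.

3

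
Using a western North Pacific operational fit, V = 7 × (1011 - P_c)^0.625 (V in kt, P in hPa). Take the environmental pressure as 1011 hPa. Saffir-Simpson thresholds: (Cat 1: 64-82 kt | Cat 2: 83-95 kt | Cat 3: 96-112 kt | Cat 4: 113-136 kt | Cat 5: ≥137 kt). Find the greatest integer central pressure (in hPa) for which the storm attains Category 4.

Category 4 begins at V = 113 kt.
Required ΔP = (113/7)^(1/0.625) = 16.143^1.600 ≈ 85.66 hPa.
P_c ≤ 1011 − 85.66 = 925.34, so the highest integer P_c is 925 hPa.

925 hPa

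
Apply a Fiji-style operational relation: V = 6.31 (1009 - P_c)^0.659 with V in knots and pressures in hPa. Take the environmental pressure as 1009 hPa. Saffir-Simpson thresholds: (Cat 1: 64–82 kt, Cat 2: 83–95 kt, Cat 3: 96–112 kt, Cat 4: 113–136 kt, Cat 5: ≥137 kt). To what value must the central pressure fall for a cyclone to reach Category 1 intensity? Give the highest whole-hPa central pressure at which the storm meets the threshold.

975 hPa

Category 1 begins at V = 64 kt.
Required ΔP = (64/6.31)^(1/0.659) = 10.143^1.517 ≈ 33.63 hPa.
P_c ≤ 1009 − 33.63 = 975.37, so the highest integer P_c is 975 hPa.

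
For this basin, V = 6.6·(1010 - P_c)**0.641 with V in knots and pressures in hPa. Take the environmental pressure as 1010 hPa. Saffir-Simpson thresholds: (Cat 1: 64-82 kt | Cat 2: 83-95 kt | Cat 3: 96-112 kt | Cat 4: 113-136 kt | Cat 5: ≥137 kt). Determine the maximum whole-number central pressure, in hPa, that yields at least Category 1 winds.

Category 1 begins at V = 64 kt.
Required ΔP = (64/6.6)^(1/0.641) = 9.697^1.560 ≈ 34.61 hPa.
P_c ≤ 1010 − 34.61 = 975.39, so the highest integer P_c is 975 hPa.

975 hPa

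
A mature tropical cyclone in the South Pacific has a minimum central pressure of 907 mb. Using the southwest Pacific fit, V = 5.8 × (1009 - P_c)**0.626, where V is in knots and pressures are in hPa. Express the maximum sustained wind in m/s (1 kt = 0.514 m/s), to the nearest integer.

ΔP = 1009 − 907 = 102 mb.
V ≈ 5.8 × 102^0.626 = 5.8 × 18.088 ≈ 104.909 kt.
104.909 × 0.514 ≈ 53.92 m/s → 54 m/s.

54 m/s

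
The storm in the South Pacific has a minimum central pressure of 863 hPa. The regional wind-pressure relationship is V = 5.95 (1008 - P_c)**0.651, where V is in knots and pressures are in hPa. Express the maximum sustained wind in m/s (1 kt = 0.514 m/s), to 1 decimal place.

78.1 m/s

ΔP = 1008 − 863 = 145 hPa.
V ≈ 5.95 × 145^0.651 = 5.95 × 25.530 ≈ 151.903 kt.
151.903 × 0.514 ≈ 78.08 m/s → 78.1 m/s.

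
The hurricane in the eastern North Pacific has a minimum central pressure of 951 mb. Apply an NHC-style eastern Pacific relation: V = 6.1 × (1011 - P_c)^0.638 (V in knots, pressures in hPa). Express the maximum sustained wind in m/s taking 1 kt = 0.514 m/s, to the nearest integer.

ΔP = 1011 − 951 = 60 mb.
V ≈ 6.1 × 60^0.638 = 6.1 × 13.629 ≈ 83.136 kt.
83.136 × 0.514 ≈ 42.73 m/s → 43 m/s.

43 m/s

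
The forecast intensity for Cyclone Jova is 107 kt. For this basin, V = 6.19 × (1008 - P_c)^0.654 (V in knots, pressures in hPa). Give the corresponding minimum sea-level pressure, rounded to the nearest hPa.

930 hPa

ΔP = (V / 6.19)^(1/0.654) = (107/6.19)^1.529.
107/6.19 = 17.286; 17.286^1.529 ≈ 78.07 hPa.
P_c = 1008 − 78.07 = 929.93 ≈ 930 hPa.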